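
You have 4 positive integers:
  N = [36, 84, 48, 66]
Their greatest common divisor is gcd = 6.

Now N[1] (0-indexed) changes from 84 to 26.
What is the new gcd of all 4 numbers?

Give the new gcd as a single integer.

Numbers: [36, 84, 48, 66], gcd = 6
Change: index 1, 84 -> 26
gcd of the OTHER numbers (without index 1): gcd([36, 48, 66]) = 6
New gcd = gcd(g_others, new_val) = gcd(6, 26) = 2

Answer: 2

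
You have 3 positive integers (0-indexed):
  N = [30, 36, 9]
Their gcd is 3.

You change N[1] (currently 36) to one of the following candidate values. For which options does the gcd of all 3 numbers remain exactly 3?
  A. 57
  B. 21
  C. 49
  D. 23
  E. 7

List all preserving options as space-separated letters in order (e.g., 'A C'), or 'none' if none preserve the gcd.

Answer: A B

Derivation:
Old gcd = 3; gcd of others (without N[1]) = 3
New gcd for candidate v: gcd(3, v). Preserves old gcd iff gcd(3, v) = 3.
  Option A: v=57, gcd(3,57)=3 -> preserves
  Option B: v=21, gcd(3,21)=3 -> preserves
  Option C: v=49, gcd(3,49)=1 -> changes
  Option D: v=23, gcd(3,23)=1 -> changes
  Option E: v=7, gcd(3,7)=1 -> changes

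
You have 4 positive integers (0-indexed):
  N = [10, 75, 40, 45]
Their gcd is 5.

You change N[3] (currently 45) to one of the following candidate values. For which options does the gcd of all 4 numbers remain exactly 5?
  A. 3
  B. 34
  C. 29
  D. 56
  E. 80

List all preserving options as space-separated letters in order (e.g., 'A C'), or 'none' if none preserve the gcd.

Answer: E

Derivation:
Old gcd = 5; gcd of others (without N[3]) = 5
New gcd for candidate v: gcd(5, v). Preserves old gcd iff gcd(5, v) = 5.
  Option A: v=3, gcd(5,3)=1 -> changes
  Option B: v=34, gcd(5,34)=1 -> changes
  Option C: v=29, gcd(5,29)=1 -> changes
  Option D: v=56, gcd(5,56)=1 -> changes
  Option E: v=80, gcd(5,80)=5 -> preserves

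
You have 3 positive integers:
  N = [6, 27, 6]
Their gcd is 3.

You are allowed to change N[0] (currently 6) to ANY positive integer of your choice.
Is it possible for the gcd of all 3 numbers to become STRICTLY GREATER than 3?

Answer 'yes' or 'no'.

Current gcd = 3
gcd of all OTHER numbers (without N[0]=6): gcd([27, 6]) = 3
The new gcd after any change is gcd(3, new_value).
This can be at most 3.
Since 3 = old gcd 3, the gcd can only stay the same or decrease.

Answer: no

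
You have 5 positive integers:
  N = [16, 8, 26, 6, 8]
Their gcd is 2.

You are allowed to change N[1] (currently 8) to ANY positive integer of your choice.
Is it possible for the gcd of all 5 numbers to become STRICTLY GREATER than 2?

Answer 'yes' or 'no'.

Answer: no

Derivation:
Current gcd = 2
gcd of all OTHER numbers (without N[1]=8): gcd([16, 26, 6, 8]) = 2
The new gcd after any change is gcd(2, new_value).
This can be at most 2.
Since 2 = old gcd 2, the gcd can only stay the same or decrease.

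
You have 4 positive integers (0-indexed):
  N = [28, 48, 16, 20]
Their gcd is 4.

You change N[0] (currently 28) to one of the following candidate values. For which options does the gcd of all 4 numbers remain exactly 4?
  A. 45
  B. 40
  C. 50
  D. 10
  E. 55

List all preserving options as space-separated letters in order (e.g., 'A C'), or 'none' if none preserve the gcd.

Old gcd = 4; gcd of others (without N[0]) = 4
New gcd for candidate v: gcd(4, v). Preserves old gcd iff gcd(4, v) = 4.
  Option A: v=45, gcd(4,45)=1 -> changes
  Option B: v=40, gcd(4,40)=4 -> preserves
  Option C: v=50, gcd(4,50)=2 -> changes
  Option D: v=10, gcd(4,10)=2 -> changes
  Option E: v=55, gcd(4,55)=1 -> changes

Answer: B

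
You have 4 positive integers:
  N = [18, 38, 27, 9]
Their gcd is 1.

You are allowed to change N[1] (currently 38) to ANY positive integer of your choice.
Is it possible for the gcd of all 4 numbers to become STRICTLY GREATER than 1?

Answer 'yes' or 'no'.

Current gcd = 1
gcd of all OTHER numbers (without N[1]=38): gcd([18, 27, 9]) = 9
The new gcd after any change is gcd(9, new_value).
This can be at most 9.
Since 9 > old gcd 1, the gcd CAN increase (e.g., set N[1] = 9).

Answer: yes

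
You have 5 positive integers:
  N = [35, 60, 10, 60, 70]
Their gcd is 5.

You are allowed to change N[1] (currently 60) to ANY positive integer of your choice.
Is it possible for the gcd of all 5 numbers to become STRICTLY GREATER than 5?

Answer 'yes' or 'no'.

Answer: no

Derivation:
Current gcd = 5
gcd of all OTHER numbers (without N[1]=60): gcd([35, 10, 60, 70]) = 5
The new gcd after any change is gcd(5, new_value).
This can be at most 5.
Since 5 = old gcd 5, the gcd can only stay the same or decrease.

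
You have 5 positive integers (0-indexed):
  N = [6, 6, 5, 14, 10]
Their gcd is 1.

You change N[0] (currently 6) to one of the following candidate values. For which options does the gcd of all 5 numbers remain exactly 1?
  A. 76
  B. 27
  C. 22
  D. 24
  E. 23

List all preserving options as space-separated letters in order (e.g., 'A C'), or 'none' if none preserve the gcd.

Old gcd = 1; gcd of others (without N[0]) = 1
New gcd for candidate v: gcd(1, v). Preserves old gcd iff gcd(1, v) = 1.
  Option A: v=76, gcd(1,76)=1 -> preserves
  Option B: v=27, gcd(1,27)=1 -> preserves
  Option C: v=22, gcd(1,22)=1 -> preserves
  Option D: v=24, gcd(1,24)=1 -> preserves
  Option E: v=23, gcd(1,23)=1 -> preserves

Answer: A B C D E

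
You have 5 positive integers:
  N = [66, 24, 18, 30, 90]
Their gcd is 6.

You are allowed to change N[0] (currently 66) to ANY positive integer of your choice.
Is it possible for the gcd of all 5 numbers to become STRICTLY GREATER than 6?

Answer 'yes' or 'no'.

Answer: no

Derivation:
Current gcd = 6
gcd of all OTHER numbers (without N[0]=66): gcd([24, 18, 30, 90]) = 6
The new gcd after any change is gcd(6, new_value).
This can be at most 6.
Since 6 = old gcd 6, the gcd can only stay the same or decrease.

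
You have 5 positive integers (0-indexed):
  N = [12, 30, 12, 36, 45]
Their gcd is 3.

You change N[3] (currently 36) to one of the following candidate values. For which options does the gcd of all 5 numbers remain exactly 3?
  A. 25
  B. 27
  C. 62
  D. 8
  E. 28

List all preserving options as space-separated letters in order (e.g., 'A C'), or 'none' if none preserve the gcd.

Old gcd = 3; gcd of others (without N[3]) = 3
New gcd for candidate v: gcd(3, v). Preserves old gcd iff gcd(3, v) = 3.
  Option A: v=25, gcd(3,25)=1 -> changes
  Option B: v=27, gcd(3,27)=3 -> preserves
  Option C: v=62, gcd(3,62)=1 -> changes
  Option D: v=8, gcd(3,8)=1 -> changes
  Option E: v=28, gcd(3,28)=1 -> changes

Answer: B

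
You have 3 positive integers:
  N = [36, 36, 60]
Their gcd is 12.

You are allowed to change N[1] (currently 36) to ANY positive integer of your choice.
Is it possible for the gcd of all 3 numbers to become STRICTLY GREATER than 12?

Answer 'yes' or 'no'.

Current gcd = 12
gcd of all OTHER numbers (without N[1]=36): gcd([36, 60]) = 12
The new gcd after any change is gcd(12, new_value).
This can be at most 12.
Since 12 = old gcd 12, the gcd can only stay the same or decrease.

Answer: no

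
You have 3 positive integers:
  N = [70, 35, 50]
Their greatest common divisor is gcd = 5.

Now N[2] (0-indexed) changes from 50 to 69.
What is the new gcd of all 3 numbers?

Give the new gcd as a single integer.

Answer: 1

Derivation:
Numbers: [70, 35, 50], gcd = 5
Change: index 2, 50 -> 69
gcd of the OTHER numbers (without index 2): gcd([70, 35]) = 35
New gcd = gcd(g_others, new_val) = gcd(35, 69) = 1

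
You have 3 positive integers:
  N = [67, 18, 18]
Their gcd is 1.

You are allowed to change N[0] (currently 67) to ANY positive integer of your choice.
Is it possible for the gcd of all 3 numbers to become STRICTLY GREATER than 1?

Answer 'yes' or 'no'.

Current gcd = 1
gcd of all OTHER numbers (without N[0]=67): gcd([18, 18]) = 18
The new gcd after any change is gcd(18, new_value).
This can be at most 18.
Since 18 > old gcd 1, the gcd CAN increase (e.g., set N[0] = 18).

Answer: yes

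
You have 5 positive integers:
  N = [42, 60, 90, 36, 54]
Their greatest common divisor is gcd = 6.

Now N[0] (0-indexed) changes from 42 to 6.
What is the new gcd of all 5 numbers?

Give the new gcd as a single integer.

Numbers: [42, 60, 90, 36, 54], gcd = 6
Change: index 0, 42 -> 6
gcd of the OTHER numbers (without index 0): gcd([60, 90, 36, 54]) = 6
New gcd = gcd(g_others, new_val) = gcd(6, 6) = 6

Answer: 6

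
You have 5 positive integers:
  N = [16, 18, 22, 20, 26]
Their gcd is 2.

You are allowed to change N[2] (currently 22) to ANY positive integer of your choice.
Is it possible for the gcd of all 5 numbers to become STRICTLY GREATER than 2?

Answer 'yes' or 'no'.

Answer: no

Derivation:
Current gcd = 2
gcd of all OTHER numbers (without N[2]=22): gcd([16, 18, 20, 26]) = 2
The new gcd after any change is gcd(2, new_value).
This can be at most 2.
Since 2 = old gcd 2, the gcd can only stay the same or decrease.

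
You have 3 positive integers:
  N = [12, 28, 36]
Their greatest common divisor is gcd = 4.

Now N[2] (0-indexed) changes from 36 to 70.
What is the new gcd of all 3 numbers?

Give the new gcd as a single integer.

Numbers: [12, 28, 36], gcd = 4
Change: index 2, 36 -> 70
gcd of the OTHER numbers (without index 2): gcd([12, 28]) = 4
New gcd = gcd(g_others, new_val) = gcd(4, 70) = 2

Answer: 2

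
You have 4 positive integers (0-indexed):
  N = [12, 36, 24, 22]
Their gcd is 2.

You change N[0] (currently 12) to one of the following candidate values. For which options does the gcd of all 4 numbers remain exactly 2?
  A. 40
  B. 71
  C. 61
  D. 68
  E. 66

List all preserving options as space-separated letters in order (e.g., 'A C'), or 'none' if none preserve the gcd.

Answer: A D E

Derivation:
Old gcd = 2; gcd of others (without N[0]) = 2
New gcd for candidate v: gcd(2, v). Preserves old gcd iff gcd(2, v) = 2.
  Option A: v=40, gcd(2,40)=2 -> preserves
  Option B: v=71, gcd(2,71)=1 -> changes
  Option C: v=61, gcd(2,61)=1 -> changes
  Option D: v=68, gcd(2,68)=2 -> preserves
  Option E: v=66, gcd(2,66)=2 -> preserves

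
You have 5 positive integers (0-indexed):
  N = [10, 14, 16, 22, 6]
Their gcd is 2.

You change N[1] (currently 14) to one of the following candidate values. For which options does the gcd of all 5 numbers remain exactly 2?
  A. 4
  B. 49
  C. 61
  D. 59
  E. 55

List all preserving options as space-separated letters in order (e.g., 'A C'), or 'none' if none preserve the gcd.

Old gcd = 2; gcd of others (without N[1]) = 2
New gcd for candidate v: gcd(2, v). Preserves old gcd iff gcd(2, v) = 2.
  Option A: v=4, gcd(2,4)=2 -> preserves
  Option B: v=49, gcd(2,49)=1 -> changes
  Option C: v=61, gcd(2,61)=1 -> changes
  Option D: v=59, gcd(2,59)=1 -> changes
  Option E: v=55, gcd(2,55)=1 -> changes

Answer: A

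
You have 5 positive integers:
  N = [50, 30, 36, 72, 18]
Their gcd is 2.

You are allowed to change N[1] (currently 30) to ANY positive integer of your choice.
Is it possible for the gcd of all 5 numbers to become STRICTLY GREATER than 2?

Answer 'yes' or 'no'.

Current gcd = 2
gcd of all OTHER numbers (without N[1]=30): gcd([50, 36, 72, 18]) = 2
The new gcd after any change is gcd(2, new_value).
This can be at most 2.
Since 2 = old gcd 2, the gcd can only stay the same or decrease.

Answer: no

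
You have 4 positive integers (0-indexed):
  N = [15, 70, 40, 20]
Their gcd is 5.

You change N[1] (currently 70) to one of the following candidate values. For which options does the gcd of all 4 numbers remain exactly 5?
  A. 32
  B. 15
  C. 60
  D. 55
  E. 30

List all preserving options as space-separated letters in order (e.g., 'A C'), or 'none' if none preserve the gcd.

Answer: B C D E

Derivation:
Old gcd = 5; gcd of others (without N[1]) = 5
New gcd for candidate v: gcd(5, v). Preserves old gcd iff gcd(5, v) = 5.
  Option A: v=32, gcd(5,32)=1 -> changes
  Option B: v=15, gcd(5,15)=5 -> preserves
  Option C: v=60, gcd(5,60)=5 -> preserves
  Option D: v=55, gcd(5,55)=5 -> preserves
  Option E: v=30, gcd(5,30)=5 -> preserves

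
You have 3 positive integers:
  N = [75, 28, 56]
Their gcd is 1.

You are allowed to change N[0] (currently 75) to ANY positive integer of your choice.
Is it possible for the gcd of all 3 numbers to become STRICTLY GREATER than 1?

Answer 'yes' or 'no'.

Current gcd = 1
gcd of all OTHER numbers (without N[0]=75): gcd([28, 56]) = 28
The new gcd after any change is gcd(28, new_value).
This can be at most 28.
Since 28 > old gcd 1, the gcd CAN increase (e.g., set N[0] = 28).

Answer: yes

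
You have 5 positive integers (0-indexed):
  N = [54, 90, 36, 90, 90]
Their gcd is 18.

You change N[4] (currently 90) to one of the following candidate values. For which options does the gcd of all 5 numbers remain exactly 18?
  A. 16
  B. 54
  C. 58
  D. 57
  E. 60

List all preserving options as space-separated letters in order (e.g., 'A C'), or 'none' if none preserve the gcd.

Old gcd = 18; gcd of others (without N[4]) = 18
New gcd for candidate v: gcd(18, v). Preserves old gcd iff gcd(18, v) = 18.
  Option A: v=16, gcd(18,16)=2 -> changes
  Option B: v=54, gcd(18,54)=18 -> preserves
  Option C: v=58, gcd(18,58)=2 -> changes
  Option D: v=57, gcd(18,57)=3 -> changes
  Option E: v=60, gcd(18,60)=6 -> changes

Answer: B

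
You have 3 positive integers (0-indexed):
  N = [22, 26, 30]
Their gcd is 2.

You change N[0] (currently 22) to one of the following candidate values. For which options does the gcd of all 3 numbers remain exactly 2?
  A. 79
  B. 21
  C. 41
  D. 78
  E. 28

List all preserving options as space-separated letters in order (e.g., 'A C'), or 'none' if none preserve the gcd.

Answer: D E

Derivation:
Old gcd = 2; gcd of others (without N[0]) = 2
New gcd for candidate v: gcd(2, v). Preserves old gcd iff gcd(2, v) = 2.
  Option A: v=79, gcd(2,79)=1 -> changes
  Option B: v=21, gcd(2,21)=1 -> changes
  Option C: v=41, gcd(2,41)=1 -> changes
  Option D: v=78, gcd(2,78)=2 -> preserves
  Option E: v=28, gcd(2,28)=2 -> preserves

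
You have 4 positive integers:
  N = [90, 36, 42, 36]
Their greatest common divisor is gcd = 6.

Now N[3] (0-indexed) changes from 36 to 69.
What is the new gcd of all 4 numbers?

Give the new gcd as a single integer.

Answer: 3

Derivation:
Numbers: [90, 36, 42, 36], gcd = 6
Change: index 3, 36 -> 69
gcd of the OTHER numbers (without index 3): gcd([90, 36, 42]) = 6
New gcd = gcd(g_others, new_val) = gcd(6, 69) = 3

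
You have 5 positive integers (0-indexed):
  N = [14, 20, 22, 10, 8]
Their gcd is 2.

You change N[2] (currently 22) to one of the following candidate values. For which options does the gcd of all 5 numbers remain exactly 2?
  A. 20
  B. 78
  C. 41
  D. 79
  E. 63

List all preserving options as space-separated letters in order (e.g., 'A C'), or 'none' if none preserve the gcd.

Answer: A B

Derivation:
Old gcd = 2; gcd of others (without N[2]) = 2
New gcd for candidate v: gcd(2, v). Preserves old gcd iff gcd(2, v) = 2.
  Option A: v=20, gcd(2,20)=2 -> preserves
  Option B: v=78, gcd(2,78)=2 -> preserves
  Option C: v=41, gcd(2,41)=1 -> changes
  Option D: v=79, gcd(2,79)=1 -> changes
  Option E: v=63, gcd(2,63)=1 -> changes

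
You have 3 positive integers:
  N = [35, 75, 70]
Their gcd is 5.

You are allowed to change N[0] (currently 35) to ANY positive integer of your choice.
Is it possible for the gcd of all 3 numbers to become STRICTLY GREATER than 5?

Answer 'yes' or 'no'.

Answer: no

Derivation:
Current gcd = 5
gcd of all OTHER numbers (without N[0]=35): gcd([75, 70]) = 5
The new gcd after any change is gcd(5, new_value).
This can be at most 5.
Since 5 = old gcd 5, the gcd can only stay the same or decrease.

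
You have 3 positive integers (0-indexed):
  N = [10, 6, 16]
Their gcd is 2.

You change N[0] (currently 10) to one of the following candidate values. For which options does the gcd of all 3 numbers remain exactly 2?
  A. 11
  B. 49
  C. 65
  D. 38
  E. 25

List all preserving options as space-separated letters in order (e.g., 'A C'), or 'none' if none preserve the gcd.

Answer: D

Derivation:
Old gcd = 2; gcd of others (without N[0]) = 2
New gcd for candidate v: gcd(2, v). Preserves old gcd iff gcd(2, v) = 2.
  Option A: v=11, gcd(2,11)=1 -> changes
  Option B: v=49, gcd(2,49)=1 -> changes
  Option C: v=65, gcd(2,65)=1 -> changes
  Option D: v=38, gcd(2,38)=2 -> preserves
  Option E: v=25, gcd(2,25)=1 -> changes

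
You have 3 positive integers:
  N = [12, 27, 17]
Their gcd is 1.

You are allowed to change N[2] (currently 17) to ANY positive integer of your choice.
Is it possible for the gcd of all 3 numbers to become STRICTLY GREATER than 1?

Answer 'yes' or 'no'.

Answer: yes

Derivation:
Current gcd = 1
gcd of all OTHER numbers (without N[2]=17): gcd([12, 27]) = 3
The new gcd after any change is gcd(3, new_value).
This can be at most 3.
Since 3 > old gcd 1, the gcd CAN increase (e.g., set N[2] = 3).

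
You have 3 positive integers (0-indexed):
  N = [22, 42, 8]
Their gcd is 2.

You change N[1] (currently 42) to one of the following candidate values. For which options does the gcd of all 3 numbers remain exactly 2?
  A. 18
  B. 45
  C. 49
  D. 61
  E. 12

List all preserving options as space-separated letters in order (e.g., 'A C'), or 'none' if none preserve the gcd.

Old gcd = 2; gcd of others (without N[1]) = 2
New gcd for candidate v: gcd(2, v). Preserves old gcd iff gcd(2, v) = 2.
  Option A: v=18, gcd(2,18)=2 -> preserves
  Option B: v=45, gcd(2,45)=1 -> changes
  Option C: v=49, gcd(2,49)=1 -> changes
  Option D: v=61, gcd(2,61)=1 -> changes
  Option E: v=12, gcd(2,12)=2 -> preserves

Answer: A E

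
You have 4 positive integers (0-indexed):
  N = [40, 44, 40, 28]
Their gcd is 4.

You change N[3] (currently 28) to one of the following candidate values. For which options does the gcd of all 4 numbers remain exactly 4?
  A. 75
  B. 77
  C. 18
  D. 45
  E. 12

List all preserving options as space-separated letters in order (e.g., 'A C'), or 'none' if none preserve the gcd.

Old gcd = 4; gcd of others (without N[3]) = 4
New gcd for candidate v: gcd(4, v). Preserves old gcd iff gcd(4, v) = 4.
  Option A: v=75, gcd(4,75)=1 -> changes
  Option B: v=77, gcd(4,77)=1 -> changes
  Option C: v=18, gcd(4,18)=2 -> changes
  Option D: v=45, gcd(4,45)=1 -> changes
  Option E: v=12, gcd(4,12)=4 -> preserves

Answer: E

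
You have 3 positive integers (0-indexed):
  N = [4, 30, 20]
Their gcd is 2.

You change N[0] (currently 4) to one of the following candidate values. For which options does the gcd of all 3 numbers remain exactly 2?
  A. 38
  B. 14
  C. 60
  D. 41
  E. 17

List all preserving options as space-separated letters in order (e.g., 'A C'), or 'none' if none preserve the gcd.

Answer: A B

Derivation:
Old gcd = 2; gcd of others (without N[0]) = 10
New gcd for candidate v: gcd(10, v). Preserves old gcd iff gcd(10, v) = 2.
  Option A: v=38, gcd(10,38)=2 -> preserves
  Option B: v=14, gcd(10,14)=2 -> preserves
  Option C: v=60, gcd(10,60)=10 -> changes
  Option D: v=41, gcd(10,41)=1 -> changes
  Option E: v=17, gcd(10,17)=1 -> changes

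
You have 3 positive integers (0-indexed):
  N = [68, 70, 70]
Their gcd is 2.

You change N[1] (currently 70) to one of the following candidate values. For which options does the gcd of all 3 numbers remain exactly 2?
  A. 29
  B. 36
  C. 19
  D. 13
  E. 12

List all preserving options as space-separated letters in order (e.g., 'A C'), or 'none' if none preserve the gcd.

Answer: B E

Derivation:
Old gcd = 2; gcd of others (without N[1]) = 2
New gcd for candidate v: gcd(2, v). Preserves old gcd iff gcd(2, v) = 2.
  Option A: v=29, gcd(2,29)=1 -> changes
  Option B: v=36, gcd(2,36)=2 -> preserves
  Option C: v=19, gcd(2,19)=1 -> changes
  Option D: v=13, gcd(2,13)=1 -> changes
  Option E: v=12, gcd(2,12)=2 -> preserves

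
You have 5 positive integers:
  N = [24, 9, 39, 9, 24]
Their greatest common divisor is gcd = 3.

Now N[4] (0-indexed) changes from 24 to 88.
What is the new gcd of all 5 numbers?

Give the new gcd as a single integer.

Numbers: [24, 9, 39, 9, 24], gcd = 3
Change: index 4, 24 -> 88
gcd of the OTHER numbers (without index 4): gcd([24, 9, 39, 9]) = 3
New gcd = gcd(g_others, new_val) = gcd(3, 88) = 1

Answer: 1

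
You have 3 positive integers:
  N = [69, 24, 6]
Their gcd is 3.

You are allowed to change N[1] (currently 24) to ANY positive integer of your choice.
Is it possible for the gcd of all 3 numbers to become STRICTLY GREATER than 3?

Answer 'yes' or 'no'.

Current gcd = 3
gcd of all OTHER numbers (without N[1]=24): gcd([69, 6]) = 3
The new gcd after any change is gcd(3, new_value).
This can be at most 3.
Since 3 = old gcd 3, the gcd can only stay the same or decrease.

Answer: no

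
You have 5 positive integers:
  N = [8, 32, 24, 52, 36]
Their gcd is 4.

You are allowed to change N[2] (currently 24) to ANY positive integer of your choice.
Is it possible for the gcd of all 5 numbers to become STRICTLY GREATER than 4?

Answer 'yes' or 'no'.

Answer: no

Derivation:
Current gcd = 4
gcd of all OTHER numbers (without N[2]=24): gcd([8, 32, 52, 36]) = 4
The new gcd after any change is gcd(4, new_value).
This can be at most 4.
Since 4 = old gcd 4, the gcd can only stay the same or decrease.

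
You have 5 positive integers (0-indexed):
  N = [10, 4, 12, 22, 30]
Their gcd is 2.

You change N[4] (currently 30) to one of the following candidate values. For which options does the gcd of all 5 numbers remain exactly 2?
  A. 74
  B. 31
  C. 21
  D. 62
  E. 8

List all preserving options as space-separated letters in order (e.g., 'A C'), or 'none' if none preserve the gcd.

Answer: A D E

Derivation:
Old gcd = 2; gcd of others (without N[4]) = 2
New gcd for candidate v: gcd(2, v). Preserves old gcd iff gcd(2, v) = 2.
  Option A: v=74, gcd(2,74)=2 -> preserves
  Option B: v=31, gcd(2,31)=1 -> changes
  Option C: v=21, gcd(2,21)=1 -> changes
  Option D: v=62, gcd(2,62)=2 -> preserves
  Option E: v=8, gcd(2,8)=2 -> preserves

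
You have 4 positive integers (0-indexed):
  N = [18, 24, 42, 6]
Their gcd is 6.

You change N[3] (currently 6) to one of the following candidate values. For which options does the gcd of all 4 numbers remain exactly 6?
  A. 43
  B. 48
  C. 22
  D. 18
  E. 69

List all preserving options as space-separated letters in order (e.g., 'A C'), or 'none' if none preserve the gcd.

Old gcd = 6; gcd of others (without N[3]) = 6
New gcd for candidate v: gcd(6, v). Preserves old gcd iff gcd(6, v) = 6.
  Option A: v=43, gcd(6,43)=1 -> changes
  Option B: v=48, gcd(6,48)=6 -> preserves
  Option C: v=22, gcd(6,22)=2 -> changes
  Option D: v=18, gcd(6,18)=6 -> preserves
  Option E: v=69, gcd(6,69)=3 -> changes

Answer: B D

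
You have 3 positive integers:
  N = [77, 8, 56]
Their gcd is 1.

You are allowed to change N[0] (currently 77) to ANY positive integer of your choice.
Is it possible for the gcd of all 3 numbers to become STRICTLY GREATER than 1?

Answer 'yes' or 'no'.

Answer: yes

Derivation:
Current gcd = 1
gcd of all OTHER numbers (without N[0]=77): gcd([8, 56]) = 8
The new gcd after any change is gcd(8, new_value).
This can be at most 8.
Since 8 > old gcd 1, the gcd CAN increase (e.g., set N[0] = 8).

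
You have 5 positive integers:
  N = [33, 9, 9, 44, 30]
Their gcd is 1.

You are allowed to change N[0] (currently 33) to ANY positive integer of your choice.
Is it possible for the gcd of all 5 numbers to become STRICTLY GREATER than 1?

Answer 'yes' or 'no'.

Answer: no

Derivation:
Current gcd = 1
gcd of all OTHER numbers (without N[0]=33): gcd([9, 9, 44, 30]) = 1
The new gcd after any change is gcd(1, new_value).
This can be at most 1.
Since 1 = old gcd 1, the gcd can only stay the same or decrease.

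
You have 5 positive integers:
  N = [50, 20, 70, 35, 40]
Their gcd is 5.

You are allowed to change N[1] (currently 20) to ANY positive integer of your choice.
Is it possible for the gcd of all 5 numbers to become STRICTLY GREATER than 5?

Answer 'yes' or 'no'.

Answer: no

Derivation:
Current gcd = 5
gcd of all OTHER numbers (without N[1]=20): gcd([50, 70, 35, 40]) = 5
The new gcd after any change is gcd(5, new_value).
This can be at most 5.
Since 5 = old gcd 5, the gcd can only stay the same or decrease.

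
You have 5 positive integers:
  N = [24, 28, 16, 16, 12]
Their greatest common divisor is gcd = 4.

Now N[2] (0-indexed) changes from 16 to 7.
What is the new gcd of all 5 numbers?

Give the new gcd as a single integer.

Numbers: [24, 28, 16, 16, 12], gcd = 4
Change: index 2, 16 -> 7
gcd of the OTHER numbers (without index 2): gcd([24, 28, 16, 12]) = 4
New gcd = gcd(g_others, new_val) = gcd(4, 7) = 1

Answer: 1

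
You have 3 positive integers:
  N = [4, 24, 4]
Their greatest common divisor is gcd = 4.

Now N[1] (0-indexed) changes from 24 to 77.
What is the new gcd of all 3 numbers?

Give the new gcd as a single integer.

Numbers: [4, 24, 4], gcd = 4
Change: index 1, 24 -> 77
gcd of the OTHER numbers (without index 1): gcd([4, 4]) = 4
New gcd = gcd(g_others, new_val) = gcd(4, 77) = 1

Answer: 1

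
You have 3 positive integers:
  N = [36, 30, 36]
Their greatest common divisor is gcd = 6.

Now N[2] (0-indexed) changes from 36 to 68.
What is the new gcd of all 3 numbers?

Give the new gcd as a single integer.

Answer: 2

Derivation:
Numbers: [36, 30, 36], gcd = 6
Change: index 2, 36 -> 68
gcd of the OTHER numbers (without index 2): gcd([36, 30]) = 6
New gcd = gcd(g_others, new_val) = gcd(6, 68) = 2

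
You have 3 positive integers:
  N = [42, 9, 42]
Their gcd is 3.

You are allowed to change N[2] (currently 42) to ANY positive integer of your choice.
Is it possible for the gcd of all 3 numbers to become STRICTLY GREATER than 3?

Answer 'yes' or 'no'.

Answer: no

Derivation:
Current gcd = 3
gcd of all OTHER numbers (without N[2]=42): gcd([42, 9]) = 3
The new gcd after any change is gcd(3, new_value).
This can be at most 3.
Since 3 = old gcd 3, the gcd can only stay the same or decrease.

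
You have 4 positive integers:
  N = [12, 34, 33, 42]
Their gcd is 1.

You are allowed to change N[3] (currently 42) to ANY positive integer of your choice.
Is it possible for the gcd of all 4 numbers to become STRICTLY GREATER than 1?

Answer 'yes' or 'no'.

Current gcd = 1
gcd of all OTHER numbers (without N[3]=42): gcd([12, 34, 33]) = 1
The new gcd after any change is gcd(1, new_value).
This can be at most 1.
Since 1 = old gcd 1, the gcd can only stay the same or decrease.

Answer: no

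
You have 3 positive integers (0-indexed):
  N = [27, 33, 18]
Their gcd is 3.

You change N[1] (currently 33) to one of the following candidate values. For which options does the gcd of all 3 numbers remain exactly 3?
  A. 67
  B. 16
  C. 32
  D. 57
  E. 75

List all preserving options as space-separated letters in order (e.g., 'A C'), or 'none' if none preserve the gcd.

Answer: D E

Derivation:
Old gcd = 3; gcd of others (without N[1]) = 9
New gcd for candidate v: gcd(9, v). Preserves old gcd iff gcd(9, v) = 3.
  Option A: v=67, gcd(9,67)=1 -> changes
  Option B: v=16, gcd(9,16)=1 -> changes
  Option C: v=32, gcd(9,32)=1 -> changes
  Option D: v=57, gcd(9,57)=3 -> preserves
  Option E: v=75, gcd(9,75)=3 -> preserves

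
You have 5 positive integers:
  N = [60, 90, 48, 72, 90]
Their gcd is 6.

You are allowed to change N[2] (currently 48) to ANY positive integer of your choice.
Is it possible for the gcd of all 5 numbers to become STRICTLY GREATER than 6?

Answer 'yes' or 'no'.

Current gcd = 6
gcd of all OTHER numbers (without N[2]=48): gcd([60, 90, 72, 90]) = 6
The new gcd after any change is gcd(6, new_value).
This can be at most 6.
Since 6 = old gcd 6, the gcd can only stay the same or decrease.

Answer: no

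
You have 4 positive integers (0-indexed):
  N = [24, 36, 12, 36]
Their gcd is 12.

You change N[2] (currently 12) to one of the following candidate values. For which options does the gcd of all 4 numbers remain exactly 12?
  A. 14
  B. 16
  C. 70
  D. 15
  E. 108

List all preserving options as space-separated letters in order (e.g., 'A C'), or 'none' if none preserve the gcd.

Answer: E

Derivation:
Old gcd = 12; gcd of others (without N[2]) = 12
New gcd for candidate v: gcd(12, v). Preserves old gcd iff gcd(12, v) = 12.
  Option A: v=14, gcd(12,14)=2 -> changes
  Option B: v=16, gcd(12,16)=4 -> changes
  Option C: v=70, gcd(12,70)=2 -> changes
  Option D: v=15, gcd(12,15)=3 -> changes
  Option E: v=108, gcd(12,108)=12 -> preserves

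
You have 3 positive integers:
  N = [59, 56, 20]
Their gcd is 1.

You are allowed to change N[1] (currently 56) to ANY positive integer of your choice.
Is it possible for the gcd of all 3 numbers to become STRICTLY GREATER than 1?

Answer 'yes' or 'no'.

Current gcd = 1
gcd of all OTHER numbers (without N[1]=56): gcd([59, 20]) = 1
The new gcd after any change is gcd(1, new_value).
This can be at most 1.
Since 1 = old gcd 1, the gcd can only stay the same or decrease.

Answer: no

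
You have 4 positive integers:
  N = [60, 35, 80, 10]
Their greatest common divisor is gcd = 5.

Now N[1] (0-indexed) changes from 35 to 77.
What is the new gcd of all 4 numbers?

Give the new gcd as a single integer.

Answer: 1

Derivation:
Numbers: [60, 35, 80, 10], gcd = 5
Change: index 1, 35 -> 77
gcd of the OTHER numbers (without index 1): gcd([60, 80, 10]) = 10
New gcd = gcd(g_others, new_val) = gcd(10, 77) = 1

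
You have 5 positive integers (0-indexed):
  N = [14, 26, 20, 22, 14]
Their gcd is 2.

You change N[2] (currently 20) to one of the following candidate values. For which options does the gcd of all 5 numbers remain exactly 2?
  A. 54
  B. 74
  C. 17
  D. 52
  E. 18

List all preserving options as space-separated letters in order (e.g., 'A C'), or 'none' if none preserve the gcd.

Answer: A B D E

Derivation:
Old gcd = 2; gcd of others (without N[2]) = 2
New gcd for candidate v: gcd(2, v). Preserves old gcd iff gcd(2, v) = 2.
  Option A: v=54, gcd(2,54)=2 -> preserves
  Option B: v=74, gcd(2,74)=2 -> preserves
  Option C: v=17, gcd(2,17)=1 -> changes
  Option D: v=52, gcd(2,52)=2 -> preserves
  Option E: v=18, gcd(2,18)=2 -> preserves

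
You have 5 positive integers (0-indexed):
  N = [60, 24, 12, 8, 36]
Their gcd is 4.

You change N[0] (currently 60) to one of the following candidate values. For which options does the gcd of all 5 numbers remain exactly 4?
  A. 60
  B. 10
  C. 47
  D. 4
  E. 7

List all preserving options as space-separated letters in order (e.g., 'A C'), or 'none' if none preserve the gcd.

Old gcd = 4; gcd of others (without N[0]) = 4
New gcd for candidate v: gcd(4, v). Preserves old gcd iff gcd(4, v) = 4.
  Option A: v=60, gcd(4,60)=4 -> preserves
  Option B: v=10, gcd(4,10)=2 -> changes
  Option C: v=47, gcd(4,47)=1 -> changes
  Option D: v=4, gcd(4,4)=4 -> preserves
  Option E: v=7, gcd(4,7)=1 -> changes

Answer: A D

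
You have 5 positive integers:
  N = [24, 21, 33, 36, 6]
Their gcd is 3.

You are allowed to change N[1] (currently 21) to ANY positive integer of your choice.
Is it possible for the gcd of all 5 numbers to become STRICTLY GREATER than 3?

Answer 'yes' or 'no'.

Answer: no

Derivation:
Current gcd = 3
gcd of all OTHER numbers (without N[1]=21): gcd([24, 33, 36, 6]) = 3
The new gcd after any change is gcd(3, new_value).
This can be at most 3.
Since 3 = old gcd 3, the gcd can only stay the same or decrease.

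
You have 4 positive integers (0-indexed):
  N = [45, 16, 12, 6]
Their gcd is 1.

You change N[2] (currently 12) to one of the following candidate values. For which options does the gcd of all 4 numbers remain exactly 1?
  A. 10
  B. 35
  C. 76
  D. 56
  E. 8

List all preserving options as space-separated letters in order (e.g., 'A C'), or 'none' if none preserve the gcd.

Old gcd = 1; gcd of others (without N[2]) = 1
New gcd for candidate v: gcd(1, v). Preserves old gcd iff gcd(1, v) = 1.
  Option A: v=10, gcd(1,10)=1 -> preserves
  Option B: v=35, gcd(1,35)=1 -> preserves
  Option C: v=76, gcd(1,76)=1 -> preserves
  Option D: v=56, gcd(1,56)=1 -> preserves
  Option E: v=8, gcd(1,8)=1 -> preserves

Answer: A B C D E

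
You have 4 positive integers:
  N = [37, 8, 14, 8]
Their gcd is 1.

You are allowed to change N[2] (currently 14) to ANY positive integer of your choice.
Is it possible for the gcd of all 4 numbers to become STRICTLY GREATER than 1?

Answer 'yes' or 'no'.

Answer: no

Derivation:
Current gcd = 1
gcd of all OTHER numbers (without N[2]=14): gcd([37, 8, 8]) = 1
The new gcd after any change is gcd(1, new_value).
This can be at most 1.
Since 1 = old gcd 1, the gcd can only stay the same or decrease.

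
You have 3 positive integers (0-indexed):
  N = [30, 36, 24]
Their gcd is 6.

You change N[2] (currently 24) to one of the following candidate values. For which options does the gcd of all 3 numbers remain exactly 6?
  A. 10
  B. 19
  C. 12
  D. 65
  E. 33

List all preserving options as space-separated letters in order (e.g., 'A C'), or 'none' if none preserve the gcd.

Old gcd = 6; gcd of others (without N[2]) = 6
New gcd for candidate v: gcd(6, v). Preserves old gcd iff gcd(6, v) = 6.
  Option A: v=10, gcd(6,10)=2 -> changes
  Option B: v=19, gcd(6,19)=1 -> changes
  Option C: v=12, gcd(6,12)=6 -> preserves
  Option D: v=65, gcd(6,65)=1 -> changes
  Option E: v=33, gcd(6,33)=3 -> changes

Answer: C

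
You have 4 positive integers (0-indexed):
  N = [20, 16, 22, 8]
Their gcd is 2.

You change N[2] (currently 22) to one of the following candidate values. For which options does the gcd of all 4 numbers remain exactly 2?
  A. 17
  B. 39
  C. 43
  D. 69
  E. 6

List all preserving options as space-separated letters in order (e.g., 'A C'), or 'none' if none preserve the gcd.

Answer: E

Derivation:
Old gcd = 2; gcd of others (without N[2]) = 4
New gcd for candidate v: gcd(4, v). Preserves old gcd iff gcd(4, v) = 2.
  Option A: v=17, gcd(4,17)=1 -> changes
  Option B: v=39, gcd(4,39)=1 -> changes
  Option C: v=43, gcd(4,43)=1 -> changes
  Option D: v=69, gcd(4,69)=1 -> changes
  Option E: v=6, gcd(4,6)=2 -> preserves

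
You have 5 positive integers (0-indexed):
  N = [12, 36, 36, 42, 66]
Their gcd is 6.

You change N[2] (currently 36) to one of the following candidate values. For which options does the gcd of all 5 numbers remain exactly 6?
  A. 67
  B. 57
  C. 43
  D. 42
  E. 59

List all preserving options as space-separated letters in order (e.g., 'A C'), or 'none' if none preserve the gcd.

Old gcd = 6; gcd of others (without N[2]) = 6
New gcd for candidate v: gcd(6, v). Preserves old gcd iff gcd(6, v) = 6.
  Option A: v=67, gcd(6,67)=1 -> changes
  Option B: v=57, gcd(6,57)=3 -> changes
  Option C: v=43, gcd(6,43)=1 -> changes
  Option D: v=42, gcd(6,42)=6 -> preserves
  Option E: v=59, gcd(6,59)=1 -> changes

Answer: D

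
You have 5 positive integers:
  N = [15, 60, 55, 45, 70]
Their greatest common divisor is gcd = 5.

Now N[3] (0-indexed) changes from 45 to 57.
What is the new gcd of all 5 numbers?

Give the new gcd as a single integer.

Answer: 1

Derivation:
Numbers: [15, 60, 55, 45, 70], gcd = 5
Change: index 3, 45 -> 57
gcd of the OTHER numbers (without index 3): gcd([15, 60, 55, 70]) = 5
New gcd = gcd(g_others, new_val) = gcd(5, 57) = 1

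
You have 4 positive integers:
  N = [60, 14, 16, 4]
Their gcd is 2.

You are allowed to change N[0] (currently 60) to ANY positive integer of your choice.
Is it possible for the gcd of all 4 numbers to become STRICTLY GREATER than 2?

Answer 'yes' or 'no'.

Answer: no

Derivation:
Current gcd = 2
gcd of all OTHER numbers (without N[0]=60): gcd([14, 16, 4]) = 2
The new gcd after any change is gcd(2, new_value).
This can be at most 2.
Since 2 = old gcd 2, the gcd can only stay the same or decrease.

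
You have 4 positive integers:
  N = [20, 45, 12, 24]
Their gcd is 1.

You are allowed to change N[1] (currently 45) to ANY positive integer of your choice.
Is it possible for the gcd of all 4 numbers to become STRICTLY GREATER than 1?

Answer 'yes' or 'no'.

Current gcd = 1
gcd of all OTHER numbers (without N[1]=45): gcd([20, 12, 24]) = 4
The new gcd after any change is gcd(4, new_value).
This can be at most 4.
Since 4 > old gcd 1, the gcd CAN increase (e.g., set N[1] = 4).

Answer: yes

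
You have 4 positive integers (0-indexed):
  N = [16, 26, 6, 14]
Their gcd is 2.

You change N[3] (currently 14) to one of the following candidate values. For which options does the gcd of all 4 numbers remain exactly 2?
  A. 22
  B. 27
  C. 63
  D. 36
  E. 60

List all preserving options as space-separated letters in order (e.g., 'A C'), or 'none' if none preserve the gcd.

Answer: A D E

Derivation:
Old gcd = 2; gcd of others (without N[3]) = 2
New gcd for candidate v: gcd(2, v). Preserves old gcd iff gcd(2, v) = 2.
  Option A: v=22, gcd(2,22)=2 -> preserves
  Option B: v=27, gcd(2,27)=1 -> changes
  Option C: v=63, gcd(2,63)=1 -> changes
  Option D: v=36, gcd(2,36)=2 -> preserves
  Option E: v=60, gcd(2,60)=2 -> preserves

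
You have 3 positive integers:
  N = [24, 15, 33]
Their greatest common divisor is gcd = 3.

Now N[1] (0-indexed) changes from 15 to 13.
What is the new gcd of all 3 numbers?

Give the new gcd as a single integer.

Answer: 1

Derivation:
Numbers: [24, 15, 33], gcd = 3
Change: index 1, 15 -> 13
gcd of the OTHER numbers (without index 1): gcd([24, 33]) = 3
New gcd = gcd(g_others, new_val) = gcd(3, 13) = 1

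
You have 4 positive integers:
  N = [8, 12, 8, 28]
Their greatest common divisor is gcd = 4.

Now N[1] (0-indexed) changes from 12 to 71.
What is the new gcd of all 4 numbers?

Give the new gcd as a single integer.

Numbers: [8, 12, 8, 28], gcd = 4
Change: index 1, 12 -> 71
gcd of the OTHER numbers (without index 1): gcd([8, 8, 28]) = 4
New gcd = gcd(g_others, new_val) = gcd(4, 71) = 1

Answer: 1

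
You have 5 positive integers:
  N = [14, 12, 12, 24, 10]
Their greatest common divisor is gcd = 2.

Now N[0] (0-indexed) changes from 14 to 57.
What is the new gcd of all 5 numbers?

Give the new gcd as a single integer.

Numbers: [14, 12, 12, 24, 10], gcd = 2
Change: index 0, 14 -> 57
gcd of the OTHER numbers (without index 0): gcd([12, 12, 24, 10]) = 2
New gcd = gcd(g_others, new_val) = gcd(2, 57) = 1

Answer: 1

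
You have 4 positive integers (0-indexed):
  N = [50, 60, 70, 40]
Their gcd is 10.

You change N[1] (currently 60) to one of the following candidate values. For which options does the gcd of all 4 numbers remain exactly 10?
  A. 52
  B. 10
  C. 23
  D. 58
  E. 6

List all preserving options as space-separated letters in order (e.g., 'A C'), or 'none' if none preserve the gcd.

Answer: B

Derivation:
Old gcd = 10; gcd of others (without N[1]) = 10
New gcd for candidate v: gcd(10, v). Preserves old gcd iff gcd(10, v) = 10.
  Option A: v=52, gcd(10,52)=2 -> changes
  Option B: v=10, gcd(10,10)=10 -> preserves
  Option C: v=23, gcd(10,23)=1 -> changes
  Option D: v=58, gcd(10,58)=2 -> changes
  Option E: v=6, gcd(10,6)=2 -> changes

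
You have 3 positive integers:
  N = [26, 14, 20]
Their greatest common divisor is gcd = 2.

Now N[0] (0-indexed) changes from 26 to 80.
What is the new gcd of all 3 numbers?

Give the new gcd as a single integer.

Answer: 2

Derivation:
Numbers: [26, 14, 20], gcd = 2
Change: index 0, 26 -> 80
gcd of the OTHER numbers (without index 0): gcd([14, 20]) = 2
New gcd = gcd(g_others, new_val) = gcd(2, 80) = 2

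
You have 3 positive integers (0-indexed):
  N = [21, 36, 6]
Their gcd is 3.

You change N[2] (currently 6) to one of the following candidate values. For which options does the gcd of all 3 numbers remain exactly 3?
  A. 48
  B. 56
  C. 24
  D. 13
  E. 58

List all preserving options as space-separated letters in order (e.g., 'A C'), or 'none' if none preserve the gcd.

Old gcd = 3; gcd of others (without N[2]) = 3
New gcd for candidate v: gcd(3, v). Preserves old gcd iff gcd(3, v) = 3.
  Option A: v=48, gcd(3,48)=3 -> preserves
  Option B: v=56, gcd(3,56)=1 -> changes
  Option C: v=24, gcd(3,24)=3 -> preserves
  Option D: v=13, gcd(3,13)=1 -> changes
  Option E: v=58, gcd(3,58)=1 -> changes

Answer: A C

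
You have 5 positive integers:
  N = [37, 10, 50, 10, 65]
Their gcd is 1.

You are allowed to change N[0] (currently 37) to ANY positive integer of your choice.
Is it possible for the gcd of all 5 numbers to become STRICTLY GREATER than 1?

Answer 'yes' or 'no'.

Current gcd = 1
gcd of all OTHER numbers (without N[0]=37): gcd([10, 50, 10, 65]) = 5
The new gcd after any change is gcd(5, new_value).
This can be at most 5.
Since 5 > old gcd 1, the gcd CAN increase (e.g., set N[0] = 5).

Answer: yes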